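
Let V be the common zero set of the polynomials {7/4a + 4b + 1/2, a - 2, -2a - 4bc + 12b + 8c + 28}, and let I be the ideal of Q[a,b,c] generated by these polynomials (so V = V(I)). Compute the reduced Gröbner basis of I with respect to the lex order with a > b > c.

f_1 = 7/4a + 4b + 1/2, LT = a.
f_2 = a - 2, LT = a.
f_3 = -2a - 4bc + 12b + 8c + 28, LT = a.

S(f_1,f_2): lcm = a. S = 16/7b + 16/7.
  leading term b: no divisor's leading term divides it; move 16/7b to the remainder.
  leading term 1: no divisor's leading term divides it; move 16/7 to the remainder.
  remainder 16/7b + 16/7 ≠ 0; add g_4 = 16/7b + 16/7 to the basis.

S(f_1,f_3): lcm = a. S = -2bc + 58/7b + 4c + 100/7.
  leading term bc: subtract (-7/8c)·g_4 from -2bc + 58/7b + 4c + 100/7 → 58/7b + 6c + 100/7
  leading term b: subtract (29/8)·g_4 from 58/7b + 6c + 100/7 → 6c + 6
  leading term c: no divisor's leading term divides it; move 6c to the remainder.
  leading term 1: no divisor's leading term divides it; move 6 to the remainder.
  remainder 6c + 6 ≠ 0; add g_5 = 6c + 6 to the basis.

The other S-polynomials (S(f_2,f_3), S(f_1,g_4), S(f_2,g_4), S(f_3,g_4), S(f_1,g_5), S(f_2,g_5), S(f_3,g_5), S(g_4,g_5)) all reduce to 0 modulo the current basis, so we have a Gröbner basis.
Inter-reduce: drop elements whose leading term is divisible by another's, tail-reduce, and make monic.

G = {a - 2, b + 1, c + 1}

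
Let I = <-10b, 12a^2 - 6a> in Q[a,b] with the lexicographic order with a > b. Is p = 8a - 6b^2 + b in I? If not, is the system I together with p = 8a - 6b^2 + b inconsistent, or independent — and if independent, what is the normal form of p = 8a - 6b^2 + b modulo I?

First compute the reduced Gröbner basis of I by Buchberger's algorithm.
f_1 = -10b, LT = b.
f_2 = 12a^2 - 6a, LT = a^2.

S(f_1,f_2): leading monomials are coprime, so the S-polynomial reduces to 0 (Buchberger's first criterion).
Every S-polynomial of the final basis reduces to 0, so we have a Gröbner basis.
Inter-reduce: drop elements whose leading term is divisible by another's, tail-reduce, and make monic.
Reduced Gröbner basis: {a^2 - 1/2a, b}.
Label its elements g_1 = a^2 - 1/2a, g_2 = b.

Reduce p = 8a - 6b^2 + b modulo G:
  leading term a: no divisor's leading term divides it; move 8a to the remainder.
  leading term b^2: subtract (-6b)·g_2 from -6b^2 + b → b
  leading term b: subtract (1)·g_2 from b → 0
  normal form = 8a.
The normal form is nonzero, so p ∉ I. Since p minus its normal form lies in I, I + (p) = I + (r) where r = 8a; decide whether this ideal is the whole ring.
Run Buchberger on G together with r (pairs among the g_i already reduce to 0 since G is a Gröbner basis):
g_1 = a^2 - 1/2a, LT = a^2.
g_2 = b, LT = b.
r = 8a, LT = a.

S(g_1,g_2): leading monomials are coprime, so the S-polynomial reduces to 0 (Buchberger's first criterion).
S(g_1,r): lcm = a^2. S = -1/2a.
  leading term a: subtract (-1/16)·r from -1/2a → 0
  remainder 0.

S(g_2,r): leading monomials are coprime, so the S-polynomial reduces to 0 (Buchberger's first criterion).
Every S-polynomial of the final basis reduces to 0, so we have a Gröbner basis.
Inter-reduce: drop elements whose leading term is divisible by another's, tail-reduce, and make monic.
Reduced Gröbner basis: {a, b}.
The reduced Gröbner basis of I + (p) is {a, b} ≠ {1}, a proper ideal, so the enlarged system stays consistent: p is independent of I, with normal form 8a.

The remainder on division by a Gröbner basis is unique — it is the normal form.

8a - 6b^2 + b is independent of I; its normal form modulo I is 8a.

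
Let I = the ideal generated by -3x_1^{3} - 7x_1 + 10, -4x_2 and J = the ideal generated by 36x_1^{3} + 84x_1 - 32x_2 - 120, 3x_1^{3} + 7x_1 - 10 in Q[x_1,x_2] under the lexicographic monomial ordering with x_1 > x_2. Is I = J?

For a fixed monomial order, each ideal has a unique reduced Gröbner basis; comparing bases decides equality.
Buchberger on the first generating set:
f_1 = -3x_1^{3} - 7x_1 + 10, LT = x_1^{3}.
f_2 = -4x_2, LT = x_2.

S(f_1,f_2): leading monomials are coprime, so the S-polynomial reduces to 0 (Buchberger's first criterion).
Every S-polynomial of the final basis reduces to 0, so we have a Gröbner basis.
Inter-reduce: drop elements whose leading term is divisible by another's, tail-reduce, and make monic.
Reduced Gröbner basis: {x_1^{3} + \tfrac{7}{3}x_1 - \tfrac{10}{3}, x_2}.

Buchberger on the second generating set:
h_1 = 36x_1^{3} + 84x_1 - 32x_2 - 120, LT = x_1^{3}.
h_2 = 3x_1^{3} + 7x_1 - 10, LT = x_1^{3}.

S(h_1,h_2): lcm = x_1^{3}. S = -\tfrac{8}{9}x_2.
  leading term x_2: no divisor's leading term divides it; move -\tfrac{8}{9}x_2 to the remainder.
  remainder -\tfrac{8}{9}x_2 ≠ 0; add k_3 = -\tfrac{8}{9}x_2 to the basis.

S(h_1,k_3): leading monomials are coprime, so the S-polynomial reduces to 0 (Buchberger's first criterion).
S(h_2,k_3): leading monomials are coprime, so the S-polynomial reduces to 0 (Buchberger's first criterion).
Every S-polynomial of the final basis reduces to 0, so we have a Gröbner basis.
Inter-reduce: drop elements whose leading term is divisible by another's, tail-reduce, and make monic.
Reduced Gröbner basis: {x_1^{3} + \tfrac{7}{3}x_1 - \tfrac{10}{3}, x_2}.

These coincide, so the ideals are equal.

Yes, the ideals are equal.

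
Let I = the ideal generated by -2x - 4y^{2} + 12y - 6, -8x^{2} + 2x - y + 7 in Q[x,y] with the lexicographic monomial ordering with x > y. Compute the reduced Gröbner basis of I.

f_1 = -2x - 4y^{2} + 12y - 6, LT = x.
f_2 = -8x^{2} + 2x - y + 7, LT = x^{2}.

S(f_1,f_2): lcm = x^{2}. S = 2xy^{2} - 6xy + \tfrac{13}{4}x - \tfrac{1}{8}y + \tfrac{7}{8}.
  leading term xy^{2}: subtract (-y^{2})·f_1 from 2xy^{2} - 6xy + \tfrac{13}{4}x - \tfrac{1}{8}y + \tfrac{7}{8} → -6xy + \tfrac{13}{4}x - 4y^{4} + 12y^{3} - 6y^{2} - \tfrac{1}{8}y + \tfrac{7}{8}
  leading term xy: subtract (3y)·f_1 from -6xy + \tfrac{13}{4}x - 4y^{4} + 12y^{3} - 6y^{2} - \tfrac{1}{8}y + \tfrac{7}{8} → \tfrac{13}{4}x - 4y^{4} + 24y^{3} - 42y^{2} + \tfrac{143}{8}y + \tfrac{7}{8}
  leading term x: subtract (-\tfrac{13}{8})·f_1 from \tfrac{13}{4}x - 4y^{4} + 24y^{3} - 42y^{2} + \tfrac{143}{8}y + \tfrac{7}{8} → -4y^{4} + 24y^{3} - \tfrac{97}{2}y^{2} + \tfrac{299}{8}y - \tfrac{71}{8}
  leading term y^{4}: no divisor's leading term divides it; move -4y^{4} to the remainder.
  leading term y^{3}: no divisor's leading term divides it; move 24y^{3} to the remainder.
  leading term y^{2}: no divisor's leading term divides it; move -\tfrac{97}{2}y^{2} to the remainder.
  leading term y: no divisor's leading term divides it; move \tfrac{299}{8}y to the remainder.
  leading term 1: no divisor's leading term divides it; move -\tfrac{71}{8} to the remainder.
  remainder -4y^{4} + 24y^{3} - \tfrac{97}{2}y^{2} + \tfrac{299}{8}y - \tfrac{71}{8} ≠ 0; add g_3 = -4y^{4} + 24y^{3} - \tfrac{97}{2}y^{2} + \tfrac{299}{8}y - \tfrac{71}{8} to the basis.

The other S-polynomials (S(f_1,g_3), S(f_2,g_3)) all reduce to 0 modulo the current basis, so we have a Gröbner basis.
Inter-reduce: drop elements whose leading term is divisible by another's, tail-reduce, and make monic.

G = {x + 2y^{2} - 6y + 3, y^{4} - 6y^{3} + \tfrac{97}{8}y^{2} - \tfrac{299}{32}y + \tfrac{71}{32}}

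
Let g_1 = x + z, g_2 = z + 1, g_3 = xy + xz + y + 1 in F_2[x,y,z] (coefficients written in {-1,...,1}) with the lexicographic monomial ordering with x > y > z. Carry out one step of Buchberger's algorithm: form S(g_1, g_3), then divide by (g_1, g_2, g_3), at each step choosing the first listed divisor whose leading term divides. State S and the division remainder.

S(g_1, g_3) = xz + yz + y + 1; remainder on division = 0.

lcm(LM(g_1), LM(g_3)) = xy.
S = (lcm/LT(g_1))·g_1 − (lcm/LT(g_3))·g_3 = xz + yz + y + 1.
Reduce S modulo (g_1, g_2, g_3) in that order:
  leading term xz: subtract (z)·g_1 from xz + yz + y + 1 → yz + y + z^2 + 1
  leading term yz: subtract (y)·g_2 from yz + y + z^2 + 1 → z^2 + 1
  leading term z^2: subtract (z)·g_2 from z^2 + 1 → z + 1
  leading term z: subtract (1)·g_2 from z + 1 → 0
The remainder is 0, so this S-polynomial contributes no new basis element.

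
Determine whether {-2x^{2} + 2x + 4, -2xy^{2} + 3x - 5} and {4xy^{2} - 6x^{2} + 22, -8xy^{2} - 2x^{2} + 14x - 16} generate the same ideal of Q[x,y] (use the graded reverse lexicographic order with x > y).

Yes, the ideals are equal.

Equality of ideals is decidable: compute both reduced Gröbner bases (unique for the ordering) and check whether they agree.
Buchberger on the first generating set:
f_1 = -2x^{2} + 2x + 4, LT = x^{2}.
f_2 = -2xy^{2} + 3x - 5, LT = xy^{2}.

S(f_1,f_2): lcm = x^{2}y^{2}. S = -xy^{2} + \tfrac{3}{2}x^{2} - 2y^{2} - \tfrac{5}{2}x.
  leading term xy^{2}: subtract (\tfrac{1}{2})·f_2 from -xy^{2} + \tfrac{3}{2}x^{2} - 2y^{2} - \tfrac{5}{2}x → \tfrac{3}{2}x^{2} - 2y^{2} - 4x + \tfrac{5}{2}
  leading term x^{2}: subtract (-\tfrac{3}{4})·f_1 from \tfrac{3}{2}x^{2} - 2y^{2} - 4x + \tfrac{5}{2} → -2y^{2} - \tfrac{5}{2}x + \tfrac{11}{2}
  leading term y^{2}: no divisor's leading term divides it; move -2y^{2} to the remainder.
  leading term x: no divisor's leading term divides it; move -\tfrac{5}{2}x to the remainder.
  leading term 1: no divisor's leading term divides it; move \tfrac{11}{2} to the remainder.
  remainder -2y^{2} - \tfrac{5}{2}x + \tfrac{11}{2} ≠ 0; add g_3 = -2y^{2} - \tfrac{5}{2}x + \tfrac{11}{2} to the basis.

S(f_1,g_3): leading monomials are coprime, so the S-polynomial reduces to 0 (Buchberger's first criterion).
S(f_2,g_3): lcm = xy^{2}. S = -\tfrac{5}{4}x^{2} + \tfrac{5}{4}x + \tfrac{5}{2}.
  leading term x^{2}: subtract (\tfrac{5}{8})·f_1 from -\tfrac{5}{4}x^{2} + \tfrac{5}{4}x + \tfrac{5}{2} → 0
  remainder 0.

Every S-polynomial of the final basis reduces to 0, so we have a Gröbner basis.
Inter-reduce: drop elements whose leading term is divisible by another's, tail-reduce, and make monic.
Reduced Gröbner basis: {x^{2} - x - 2, y^{2} + \tfrac{5}{4}x - \tfrac{11}{4}}.

Buchberger on the second generating set:
h_1 = 4xy^{2} - 6x^{2} + 22, LT = xy^{2}.
h_2 = -8xy^{2} - 2x^{2} + 14x - 16, LT = xy^{2}.

S(h_1,h_2): lcm = xy^{2}. S = -\tfrac{7}{4}x^{2} + \tfrac{7}{4}x + \tfrac{7}{2}.
  leading term x^{2}: no divisor's leading term divides it; move -\tfrac{7}{4}x^{2} to the remainder.
  leading term x: no divisor's leading term divides it; move \tfrac{7}{4}x to the remainder.
  leading term 1: no divisor's leading term divides it; move \tfrac{7}{2} to the remainder.
  remainder -\tfrac{7}{4}x^{2} + \tfrac{7}{4}x + \tfrac{7}{2} ≠ 0; add k_3 = -\tfrac{7}{4}x^{2} + \tfrac{7}{4}x + \tfrac{7}{2} to the basis.

S(h_1,k_3): lcm = x^{2}y^{2}. S = -\tfrac{3}{2}x^{3} + xy^{2} + 2y^{2} + \tfrac{11}{2}x.
  leading term x^{3}: subtract (\tfrac{6}{7}x)·k_3 from -\tfrac{3}{2}x^{3} + xy^{2} + 2y^{2} + \tfrac{11}{2}x → xy^{2} - \tfrac{3}{2}x^{2} + 2y^{2} + \tfrac{5}{2}x
  leading term xy^{2}: subtract (\tfrac{1}{4})·h_1 from xy^{2} - \tfrac{3}{2}x^{2} + 2y^{2} + \tfrac{5}{2}x → 2y^{2} + \tfrac{5}{2}x - \tfrac{11}{2}
  leading term y^{2}: no divisor's leading term divides it; move 2y^{2} to the remainder.
  leading term x: no divisor's leading term divides it; move \tfrac{5}{2}x to the remainder.
  leading term 1: no divisor's leading term divides it; move -\tfrac{11}{2} to the remainder.
  remainder 2y^{2} + \tfrac{5}{2}x - \tfrac{11}{2} ≠ 0; add k_4 = 2y^{2} + \tfrac{5}{2}x - \tfrac{11}{2} to the basis.

S(h_2,k_3): lcm = x^{2}y^{2}. S = \tfrac{1}{4}x^{3} + xy^{2} - \tfrac{7}{4}x^{2} + 2y^{2} + 2x.
  leading term x^{3}: subtract (-\tfrac{1}{7}x)·k_3 from \tfrac{1}{4}x^{3} + xy^{2} - \tfrac{7}{4}x^{2} + 2y^{2} + 2x → xy^{2} - \tfrac{3}{2}x^{2} + 2y^{2} + \tfrac{5}{2}x
  leading term xy^{2}: subtract (\tfrac{1}{4})·h_1 from xy^{2} - \tfrac{3}{2}x^{2} + 2y^{2} + \tfrac{5}{2}x → 2y^{2} + \tfrac{5}{2}x - \tfrac{11}{2}
  leading term y^{2}: subtract (1)·k_4 from 2y^{2} + \tfrac{5}{2}x - \tfrac{11}{2} → 0
  remainder 0.

S(h_1,k_4): lcm = xy^{2}. S = -\tfrac{11}{4}x^{2} + \tfrac{11}{4}x + \tfrac{11}{2}.
  leading term x^{2}: subtract (\tfrac{11}{7})·k_3 from -\tfrac{11}{4}x^{2} + \tfrac{11}{4}x + \tfrac{11}{2} → 0
  remainder 0.

S(h_2,k_4): lcm = xy^{2}. S = -x^{2} + x + 2.
  leading term x^{2}: subtract (\tfrac{4}{7})·k_3 from -x^{2} + x + 2 → 0
  remainder 0.

S(k_3,k_4): leading monomials are coprime, so the S-polynomial reduces to 0 (Buchberger's first criterion).
Every S-polynomial of the final basis reduces to 0, so we have a Gröbner basis.
Inter-reduce: drop elements whose leading term is divisible by another's, tail-reduce, and make monic.
Reduced Gröbner basis: {x^{2} - x - 2, y^{2} + \tfrac{5}{4}x - \tfrac{11}{4}}.

Same reduced basis, so the two generating sets span the same ideal.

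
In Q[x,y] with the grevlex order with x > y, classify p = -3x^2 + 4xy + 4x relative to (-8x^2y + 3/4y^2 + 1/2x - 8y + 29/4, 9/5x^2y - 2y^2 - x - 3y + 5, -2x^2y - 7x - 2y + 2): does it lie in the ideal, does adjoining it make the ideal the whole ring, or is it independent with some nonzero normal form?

First compute the reduced Gröbner basis of I by Buchberger's algorithm.
f_1 = -8x^2y + 3/4y^2 + 1/2x - 8y + 29/4, LT = x^2y.
f_2 = 9/5x^2y - 2y^2 - x - 3y + 5, LT = x^2y.
f_3 = -2x^2y - 7x - 2y + 2, LT = x^2y.

S(f_1,f_2): lcm = x^2y. S = 293/288y^2 + 71/144x + 8/3y - 1061/288.
  leading term y^2: no divisor's leading term divides it; move 293/288y^2 to the remainder.
  leading term x: no divisor's leading term divides it; move 71/144x to the remainder.
  leading term y: no divisor's leading term divides it; move 8/3y to the remainder.
  leading term 1: no divisor's leading term divides it; move -1061/288 to the remainder.
  remainder 293/288y^2 + 71/144x + 8/3y - 1061/288 ≠ 0; add h_4 = 293/288y^2 + 71/144x + 8/3y - 1061/288 to the basis.

S(f_1,f_3): lcm = x^2y. S = -3/32y^2 - 57/16x + 3/32.
  leading term y^2: subtract (-27/293)·h_4 from -3/32y^2 - 57/16x + 3/32 → -2061/586x + 72/293y - 72/293
  leading term x: no divisor's leading term divides it; move -2061/586x to the remainder.
  leading term y: no divisor's leading term divides it; move 72/293y to the remainder.
  leading term 1: no divisor's leading term divides it; move -72/293 to the remainder.
  remainder -2061/586x + 72/293y - 72/293 ≠ 0; add h_5 = -2061/586x + 72/293y - 72/293 to the basis.

S(f_1,h_4): lcm = x^2y^2. S = -142/293x^3 - 768/293x^2y - 3/32y^3 + 1061/293x^2 - 1/16xy + y^2 - 29/32y.
  leading term x^3: subtract (284/2061x^2)·h_5 from -142/293x^3 - 768/293x^2y - 3/32y^3 + 1061/293x^2 - 1/16xy + y^2 - 29/32y → -608/229x^2y - 3/32y^3 + 837/229x^2 - 1/16xy + y^2 - 29/32y
  leading term x^2y: subtract (76/229)·f_1 from -608/229x^2y - 3/32y^3 + 837/229x^2 - 1/16xy + y^2 - 29/32y → -3/32y^3 + 837/229x^2 - 1/16xy + 172/229y^2 - 38/229x + 12815/7328y - 551/229
  leading term y^3: subtract (-27/293y)·h_4 from -3/32y^3 + 837/229x^2 - 1/16xy + 172/229y^2 - 38/229x + 12815/7328y - 551/229 → 837/229x^2 - 5/293xy + 66884/67097y^2 - 38/229x + 94559/67097y - 551/229
  leading term x^2: subtract (-54498/52441x)·h_5 from 837/229x^2 - 5/293xy + 66884/67097y^2 - 38/229x + 94559/67097y - 551/229 → 3661651/15365213xy + 66884/67097y^2 - 22094/52441x + 94559/67097y - 551/229
  leading term xy: subtract (-7323302/108080901y)·h_5 from 3661651/15365213xy + 66884/67097y^2 - 22094/52441x + 94559/67097y - 551/229 → 12170820/12008989y^2 - 22094/52441x + 16724171/12008989y - 551/229
  leading term y^2: subtract (3505196160/3518633777)·h_4 from 12170820/12008989y^2 - 22094/52441x + 16724171/12008989y - 551/229 → -3210697558/3518633777x - 4447007657/3518633777y + 4447007657/3518633777
  leading term x: subtract (6421395116/24750526329)·h_5 from -3210697558/3518633777x - 4447007657/3518633777y + 4447007657/3518633777 → -3650975817/2750058481y + 3650975817/2750058481
  leading term y: no divisor's leading term divides it; move -3650975817/2750058481y to the remainder.
  leading term 1: no divisor's leading term divides it; move 3650975817/2750058481 to the remainder.
  remainder -3650975817/2750058481y + 3650975817/2750058481 ≠ 0; add h_6 = -3650975817/2750058481y + 3650975817/2750058481 to the basis.

The other S-polynomials (S(f_2,f_3), S(f_2,h_4), S(f_3,h_4), S(f_1,h_5), S(f_2,h_5), S(f_3,h_5), S(h_4,h_5), S(f_1,h_6), S(f_2,h_6), S(f_3,h_6), S(h_4,h_6), S(h_5,h_6)) all reduce to 0 modulo the current basis, so we have a Gröbner basis.
Inter-reduce: drop elements whose leading term is divisible by another's, tail-reduce, and make monic.
Reduced Gröbner basis: {x, y - 1}.
Label its elements g_1 = x, g_2 = y - 1.

Reduce p = -3x^2 + 4xy + 4x modulo G:
  leading term x^2: subtract (-3x)·g_1 from -3x^2 + 4xy + 4x → 4xy + 4x
  leading term xy: subtract (4y)·g_1 from 4xy + 4x → 4x
  leading term x: subtract (4)·g_1 from 4x → 0
  normal form = 0.
Since the normal form is 0, p ∈ I.

-3x^2 + 4xy + 4x lies in I (it reduces to 0).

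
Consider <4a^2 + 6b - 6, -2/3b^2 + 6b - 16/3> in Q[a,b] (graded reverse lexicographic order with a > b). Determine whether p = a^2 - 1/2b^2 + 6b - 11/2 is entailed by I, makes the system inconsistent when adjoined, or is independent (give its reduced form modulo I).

First compute the reduced Gröbner basis of I by Buchberger's algorithm.
f_1 = 4a^2 + 6b - 6, LT = a^2.
f_2 = -2/3b^2 + 6b - 16/3, LT = b^2.

The S-polynomials (S(f_1,f_2)) all reduce to 0 modulo the current basis, so we have a Gröbner basis.
Inter-reduce: drop elements whose leading term is divisible by another's, tail-reduce, and make monic.
Reduced Gröbner basis: {a^2 + 3/2b - 3/2, b^2 - 9b + 8}.
Label its elements g_1 = a^2 + 3/2b - 3/2, g_2 = b^2 - 9b + 8.

Reduce p = a^2 - 1/2b^2 + 6b - 11/2 modulo G:
  leading term a^2: subtract (1)·g_1 from a^2 - 1/2b^2 + 6b - 11/2 → -1/2b^2 + 9/2b - 4
  leading term b^2: subtract (-1/2)·g_2 from -1/2b^2 + 9/2b - 4 → 0
  normal form = 0.
Since the normal form is 0, p ∈ I.

a^2 - 1/2b^2 + 6b - 11/2 lies in I (it reduces to 0).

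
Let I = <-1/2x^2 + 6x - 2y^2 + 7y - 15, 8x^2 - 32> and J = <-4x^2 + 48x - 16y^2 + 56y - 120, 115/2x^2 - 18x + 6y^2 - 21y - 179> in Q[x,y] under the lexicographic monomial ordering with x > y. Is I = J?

Yes, the ideals are equal.

Equality of ideals is decidable: compute both reduced Gröbner bases (unique for the ordering) and check whether they agree.
Buchberger on the first generating set:
f_1 = -1/2x^2 + 6x - 2y^2 + 7y - 15, LT = x^2.
f_2 = 8x^2 - 32, LT = x^2.

S(f_1,f_2): lcm = x^2. S = -12x + 4y^2 - 14y + 34.
  leading term x: no divisor's leading term divides it; move -12x to the remainder.
  leading term y^2: no divisor's leading term divides it; move 4y^2 to the remainder.
  leading term y: no divisor's leading term divides it; move -14y to the remainder.
  leading term 1: no divisor's leading term divides it; move 34 to the remainder.
  remainder -12x + 4y^2 - 14y + 34 ≠ 0; add g_3 = -12x + 4y^2 - 14y + 34 to the basis.

S(f_1,g_3): lcm = x^2. S = 1/3xy^2 - 7/6xy - 55/6x + 4y^2 - 14y + 30.
  leading term xy^2: subtract (-1/36y^2)·g_3 from 1/3xy^2 - 7/6xy - 55/6x + 4y^2 - 14y + 30 → -7/6xy - 55/6x + 1/9y^4 - 7/18y^3 + 89/18y^2 - 14y + 30
  leading term xy: subtract (7/72y)·g_3 from -7/6xy - 55/6x + 1/9y^4 - 7/18y^3 + 89/18y^2 - 14y + 30 → -55/6x + 1/9y^4 - 7/9y^3 + 227/36y^2 - 623/36y + 30
  leading term x: subtract (55/72)·g_3 from -55/6x + 1/9y^4 - 7/9y^3 + 227/36y^2 - 623/36y + 30 → 1/9y^4 - 7/9y^3 + 13/4y^2 - 119/18y + 145/36
  leading term y^4: no divisor's leading term divides it; move 1/9y^4 to the remainder.
  leading term y^3: no divisor's leading term divides it; move -7/9y^3 to the remainder.
  leading term y^2: no divisor's leading term divides it; move 13/4y^2 to the remainder.
  leading term y: no divisor's leading term divides it; move -119/18y to the remainder.
  leading term 1: no divisor's leading term divides it; move 145/36 to the remainder.
  remainder 1/9y^4 - 7/9y^3 + 13/4y^2 - 119/18y + 145/36 ≠ 0; add g_4 = 1/9y^4 - 7/9y^3 + 13/4y^2 - 119/18y + 145/36 to the basis.

The other S-polynomials (S(f_2,g_3), S(f_1,g_4), S(f_2,g_4), S(g_3,g_4)) all reduce to 0 modulo the current basis, so we have a Gröbner basis.
Inter-reduce: drop elements whose leading term is divisible by another's, tail-reduce, and make monic.
Reduced Gröbner basis: {x - 1/3y^2 + 7/6y - 17/6, y^4 - 7y^3 + 117/4y^2 - 119/2y + 145/4}.

Buchberger on the second generating set:
h_1 = -4x^2 + 48x - 16y^2 + 56y - 120, LT = x^2.
h_2 = 115/2x^2 - 18x + 6y^2 - 21y - 179, LT = x^2.

S(h_1,h_2): lcm = x^2. S = -1344/115x + 448/115y^2 - 1568/115y + 3808/115.
  leading term x: no divisor's leading term divides it; move -1344/115x to the remainder.
  leading term y^2: no divisor's leading term divides it; move 448/115y^2 to the remainder.
  leading term y: no divisor's leading term divides it; move -1568/115y to the remainder.
  leading term 1: no divisor's leading term divides it; move 3808/115 to the remainder.
  remainder -1344/115x + 448/115y^2 - 1568/115y + 3808/115 ≠ 0; add k_3 = -1344/115x + 448/115y^2 - 1568/115y + 3808/115 to the basis.

S(h_1,k_3): lcm = x^2. S = 1/3xy^2 - 7/6xy - 55/6x + 4y^2 - 14y + 30.
  leading term xy^2: subtract (-115/4032y^2)·k_3 from 1/3xy^2 - 7/6xy - 55/6x + 4y^2 - 14y + 30 → -7/6xy - 55/6x + 1/9y^4 - 7/18y^3 + 89/18y^2 - 14y + 30
  leading term xy: subtract (115/1152y)·k_3 from -7/6xy - 55/6x + 1/9y^4 - 7/18y^3 + 89/18y^2 - 14y + 30 → -55/6x + 1/9y^4 - 7/9y^3 + 227/36y^2 - 623/36y + 30
  leading term x: subtract (6325/8064)·k_3 from -55/6x + 1/9y^4 - 7/9y^3 + 227/36y^2 - 623/36y + 30 → 1/9y^4 - 7/9y^3 + 13/4y^2 - 119/18y + 145/36
  leading term y^4: no divisor's leading term divides it; move 1/9y^4 to the remainder.
  leading term y^3: no divisor's leading term divides it; move -7/9y^3 to the remainder.
  leading term y^2: no divisor's leading term divides it; move 13/4y^2 to the remainder.
  leading term y: no divisor's leading term divides it; move -119/18y to the remainder.
  leading term 1: no divisor's leading term divides it; move 145/36 to the remainder.
  remainder 1/9y^4 - 7/9y^3 + 13/4y^2 - 119/18y + 145/36 ≠ 0; add k_4 = 1/9y^4 - 7/9y^3 + 13/4y^2 - 119/18y + 145/36 to the basis.

The other S-polynomials (S(h_2,k_3), S(h_1,k_4), S(h_2,k_4), S(k_3,k_4)) all reduce to 0 modulo the current basis, so we have a Gröbner basis.
Inter-reduce: drop elements whose leading term is divisible by another's, tail-reduce, and make monic.
Reduced Gröbner basis: {x - 1/3y^2 + 7/6y - 17/6, y^4 - 7y^3 + 117/4y^2 - 119/2y + 145/4}.

The two bases agree; hence the ideals are identical.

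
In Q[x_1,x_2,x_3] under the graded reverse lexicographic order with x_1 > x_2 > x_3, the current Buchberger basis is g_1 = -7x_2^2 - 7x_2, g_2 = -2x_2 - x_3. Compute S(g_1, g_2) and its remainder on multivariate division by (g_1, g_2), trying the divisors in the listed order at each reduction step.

S(g_1, g_2) = -1/2x_2x_3 + x_2; remainder on division = 1/4x_3^2 - 1/2x_3.

lcm(LM(g_1), LM(g_2)) = x_2^2.
S = (lcm/LT(g_1))·g_1 − (lcm/LT(g_2))·g_2 = -1/2x_2x_3 + x_2.
Reduce S modulo (g_1, g_2) in that order:
  leading term x_2x_3: subtract (1/4x_3)·g_2 from -1/2x_2x_3 + x_2 → 1/4x_3^2 + x_2
  leading term x_3^2: no divisor's leading term divides it; move 1/4x_3^2 to the remainder.
  leading term x_2: subtract (-1/2)·g_2 from x_2 → -1/2x_3
  leading term x_3: no divisor's leading term divides it; move -1/2x_3 to the remainder.
The remainder 1/4x_3^2 - 1/2x_3 is nonzero, so it would be added as the next basis element.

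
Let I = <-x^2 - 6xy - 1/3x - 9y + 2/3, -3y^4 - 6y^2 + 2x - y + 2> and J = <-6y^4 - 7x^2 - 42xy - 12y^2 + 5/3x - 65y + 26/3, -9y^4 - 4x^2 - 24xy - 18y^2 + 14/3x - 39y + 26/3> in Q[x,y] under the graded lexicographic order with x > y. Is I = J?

Since reduced Gröbner bases are canonical representatives of ideals under a given ordering, it suffices to compute and compare them.
Buchberger on the first generating set:
f_1 = -x^2 - 6xy - 1/3x - 9y + 2/3, LT = x^2.
f_2 = -3y^4 - 6y^2 + 2x - y + 2, LT = y^4.

The S-polynomials (S(f_1,f_2)) all reduce to 0 modulo the current basis, so we have a Gröbner basis.
Inter-reduce: drop elements whose leading term is divisible by another's, tail-reduce, and make monic.
Reduced Gröbner basis: {y^4 + 2y^2 - 2/3x + 1/3y - 2/3, x^2 + 6xy + 1/3x + 9y - 2/3}.

Buchberger on the second generating set:
h_1 = -6y^4 - 7x^2 - 42xy - 12y^2 + 5/3x - 65y + 26/3, LT = y^4.
h_2 = -9y^4 - 4x^2 - 24xy - 18y^2 + 14/3x - 39y + 26/3, LT = y^4.

S(h_1,h_2): lcm = y^4. S = 13/18x^2 + 13/3xy + 13/54x + 13/2y - 13/27.
  leading term x^2: no divisor's leading term divides it; move 13/18x^2 to the remainder.
  leading term xy: no divisor's leading term divides it; move 13/3xy to the remainder.
  leading term x: no divisor's leading term divides it; move 13/54x to the remainder.
  leading term y: no divisor's leading term divides it; move 13/2y to the remainder.
  leading term 1: no divisor's leading term divides it; move -13/27 to the remainder.
  remainder 13/18x^2 + 13/3xy + 13/54x + 13/2y - 13/27 ≠ 0; add k_3 = 13/18x^2 + 13/3xy + 13/54x + 13/2y - 13/27 to the basis.

The other S-polynomials (S(h_1,k_3), S(h_2,k_3)) all reduce to 0 modulo the current basis, so we have a Gröbner basis.
Inter-reduce: drop elements whose leading term is divisible by another's, tail-reduce, and make monic.
Reduced Gröbner basis: {y^4 + 2y^2 - 2/3x + 1/3y - 2/3, x^2 + 6xy + 1/3x + 9y - 2/3}.

The two bases agree; hence the ideals are identical.

Yes, the ideals are equal.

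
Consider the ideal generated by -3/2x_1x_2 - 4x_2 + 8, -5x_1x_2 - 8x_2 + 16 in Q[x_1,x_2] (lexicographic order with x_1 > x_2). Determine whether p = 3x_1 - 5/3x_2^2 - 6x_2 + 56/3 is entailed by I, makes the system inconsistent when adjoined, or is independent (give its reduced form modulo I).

First compute the reduced Gröbner basis of I by Buchberger's algorithm.
f_1 = -3/2x_1x_2 - 4x_2 + 8, LT = x_1x_2.
f_2 = -5x_1x_2 - 8x_2 + 16, LT = x_1x_2.

S(f_1,f_2): lcm = x_1x_2. S = 16/15x_2 - 32/15.
  leading term x_2: no divisor's leading term divides it; move 16/15x_2 to the remainder.
  leading term 1: no divisor's leading term divides it; move -32/15 to the remainder.
  remainder 16/15x_2 - 32/15 ≠ 0; add h_3 = 16/15x_2 - 32/15 to the basis.

S(f_1,h_3): lcm = x_1x_2. S = 2x_1 + 8/3x_2 - 16/3.
  leading term x_1: no divisor's leading term divides it; move 2x_1 to the remainder.
  leading term x_2: subtract (5/2)·h_3 from 8/3x_2 - 16/3 → 0
  remainder 2x_1 ≠ 0; add h_4 = 2x_1 to the basis.

The other S-polynomials (S(f_2,h_3), S(f_1,h_4), S(f_2,h_4), S(h_3,h_4)) all reduce to 0 modulo the current basis, so we have a Gröbner basis.
Inter-reduce: drop elements whose leading term is divisible by another's, tail-reduce, and make monic.
Reduced Gröbner basis: {x_1, x_2 - 2}.
Label its elements g_1 = x_1, g_2 = x_2 - 2.

Reduce p = 3x_1 - 5/3x_2^2 - 6x_2 + 56/3 modulo G:
  leading term x_1: subtract (3)·g_1 from 3x_1 - 5/3x_2^2 - 6x_2 + 56/3 → -5/3x_2^2 - 6x_2 + 56/3
  leading term x_2^2: subtract (-5/3x_2)·g_2 from -5/3x_2^2 - 6x_2 + 56/3 → -28/3x_2 + 56/3
  leading term x_2: subtract (-28/3)·g_2 from -28/3x_2 + 56/3 → 0
  normal form = 0.
Since the normal form is 0, p ∈ I.

Ideal membership is decidable via reduction modulo a Gröbner basis.

3x_1 - 5/3x_2^2 - 6x_2 + 56/3 lies in I (it reduces to 0).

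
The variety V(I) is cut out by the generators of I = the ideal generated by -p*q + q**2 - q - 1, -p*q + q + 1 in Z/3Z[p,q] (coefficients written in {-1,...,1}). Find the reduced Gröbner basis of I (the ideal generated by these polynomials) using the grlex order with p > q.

G = {q**2 + q + 1, p + q}

f_1 = -p*q + q**2 - q - 1, LT = p*q.
f_2 = -p*q + q + 1, LT = p*q.

S(f_1,f_2): lcm = p*q. S = -q**2 - q - 1.
  reduce S modulo (f_1, f_2):
  remainder -q**2 - q - 1 ≠ 0; add g_3 = -q**2 - q - 1 to the basis.

S(f_1,g_3): lcm = p*q**2. S = -q**3 - p*q + q**2 - p + q.
  reduce S modulo (f_1, f_2, g_3):
  remainder -p - q ≠ 0; add g_4 = -p - q to the basis.

The other S-polynomials (S(f_2,g_3), S(f_1,g_4), S(f_2,g_4), S(g_3,g_4)) all reduce to 0 modulo the current basis, so we have a Gröbner basis.
Inter-reduce: drop elements whose leading term is divisible by another's, tail-reduce, and make monic.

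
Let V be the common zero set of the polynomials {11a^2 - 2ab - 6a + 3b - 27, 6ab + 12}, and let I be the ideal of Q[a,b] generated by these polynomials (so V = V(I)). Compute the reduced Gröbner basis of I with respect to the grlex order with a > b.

G = {a^2 - 6/11a + 3/11b - 23/11, ab + 2, b^2 - 22/3a - 23/3b + 4}

f_1 = 11a^2 - 2ab - 6a + 3b - 27, LT = a^2.
f_2 = 6ab + 12, LT = ab.

S(f_1,f_2): lcm = a^2b. S = -2/11ab^2 - 6/11ab + 3/11b^2 - 2a - 27/11b.
  leading term ab^2: subtract (-1/33b)·f_2 from -2/11ab^2 - 6/11ab + 3/11b^2 - 2a - 27/11b → -6/11ab + 3/11b^2 - 2a - 23/11b
  leading term ab: subtract (-1/11)·f_2 from -6/11ab + 3/11b^2 - 2a - 23/11b → 3/11b^2 - 2a - 23/11b + 12/11
  leading term b^2: no divisor's leading term divides it; move 3/11b^2 to the remainder.
  leading term a: no divisor's leading term divides it; move -2a to the remainder.
  leading term b: no divisor's leading term divides it; move -23/11b to the remainder.
  leading term 1: no divisor's leading term divides it; move 12/11 to the remainder.
  remainder 3/11b^2 - 2a - 23/11b + 12/11 ≠ 0; add g_3 = 3/11b^2 - 2a - 23/11b + 12/11 to the basis.

The other S-polynomials (S(f_1,g_3), S(f_2,g_3)) all reduce to 0 modulo the current basis, so we have a Gröbner basis.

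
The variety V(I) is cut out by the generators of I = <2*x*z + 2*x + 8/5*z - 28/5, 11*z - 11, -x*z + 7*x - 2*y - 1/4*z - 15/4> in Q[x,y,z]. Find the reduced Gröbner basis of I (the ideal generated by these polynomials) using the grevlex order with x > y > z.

f_1 = 2*x*z + 2*x + 8/5*z - 28/5, LT = x*z.
f_2 = 11*z - 11, LT = z.
f_3 = -x*z + 7*x - 2*y - 1/4*z - 15/4, LT = x*z.

S(f_1,f_2): lcm = x*z. S = 2*x + 4/5*z - 14/5.
  reduce S modulo (f_1, f_2, f_3):
  remainder 2*x - 2 ≠ 0; add g_4 = 2*x - 2 to the basis.

S(f_1,f_3): lcm = x*z. S = 8*x - 2*y + 11/20*z - 131/20.
  reduce S modulo (f_1, f_2, f_3, g_4):
  remainder -2*y + 2 ≠ 0; add g_5 = -2*y + 2 to the basis.

The other S-polynomials (S(f_2,f_3), S(f_1,g_4), S(f_2,g_4), S(f_3,g_4), S(f_1,g_5), S(f_2,g_5), S(f_3,g_5), S(g_4,g_5)) all reduce to 0 modulo the current basis, so we have a Gröbner basis.
Inter-reduce: drop elements whose leading term is divisible by another's, tail-reduce, and make monic.

G = {x - 1, y - 1, z - 1}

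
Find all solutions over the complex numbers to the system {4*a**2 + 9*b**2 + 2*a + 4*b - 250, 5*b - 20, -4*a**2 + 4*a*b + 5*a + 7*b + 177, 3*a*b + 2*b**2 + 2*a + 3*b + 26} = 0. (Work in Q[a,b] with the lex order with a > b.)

{(-5, 4)}

Compute a lex Gröbner basis by Buchberger's algorithm.
f_1 = 4*a**2 + 2*a + 9*b**2 + 4*b - 250, LT = a**2.
f_2 = 5*b - 20, LT = b.
f_3 = -4*a**2 + 4*a*b + 5*a + 7*b + 177, LT = a**2.
f_4 = 3*a*b + 2*a + 2*b**2 + 3*b + 26, LT = a*b.

S(f_1,f_3): lcm = a**2. S = a*b + 7/4*a + 9/4*b**2 + 11/4*b - 73/4.
  leading term a*b: subtract (1/5*a)·f_2 from a*b + 7/4*a + 9/4*b**2 + 11/4*b - 73/4 → 23/4*a + 9/4*b**2 + 11/4*b - 73/4
  leading term a: no divisor's leading term divides it; move 23/4*a to the remainder.
  leading term b**2: subtract (9/20*b)·f_2 from 9/4*b**2 + 11/4*b - 73/4 → 47/4*b - 73/4
  leading term b: subtract (47/20)·f_2 from 47/4*b - 73/4 → 115/4
  leading term 1: no divisor's leading term divides it; move 115/4 to the remainder.
  remainder 23/4*a + 115/4 ≠ 0; add h_5 = 23/4*a + 115/4 to the basis.

The other S-polynomials (S(f_1,f_2), S(f_1,f_4), S(f_2,f_3), S(f_2,f_4), S(f_3,f_4), S(f_1,h_5), S(f_2,h_5), S(f_3,h_5), S(f_4,h_5)) all reduce to 0 modulo the current basis, so we have a Gröbner basis.
Inter-reduce: drop elements whose leading term is divisible by another's, tail-reduce, and make monic.
Reduced Gröbner basis: {a + 5, b - 4}.

From the last basis element, b - 4 = 0, so b takes values in {4}. Each choice, substituted upward through the basis, yields the corresponding point(s) of the solution set.
  b = 4: the earlier basis element becomes a + 5 = 0, giving a = -5 — point (-5, 4).
Substituting each solution back into the original system confirms all equations vanish.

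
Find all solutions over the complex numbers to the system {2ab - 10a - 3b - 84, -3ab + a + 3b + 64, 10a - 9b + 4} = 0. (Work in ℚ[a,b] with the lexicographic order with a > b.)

Compute a lex Gröbner basis by Buchberger's algorithm.
f_1 = 2ab - 10a - 3b - 84, LT = ab.
f_2 = -3ab + a + 3b + 64, LT = ab.
f_3 = 10a - 9b + 4, LT = a.

S(f_1,f_2): lcm = ab. S = -14/3a - ½b - 62/3.
  reduce S modulo (f_1, f_2, f_3):
  remainder -47/10b - 94/5 ≠ 0; add h_4 = -47/10b - 94/5 to the basis.

The other S-polynomials (S(f_1,f_3), S(f_2,f_3), S(f_1,h_4), S(f_2,h_4), S(f_3,h_4)) all reduce to 0 modulo the current basis, so we have a Gröbner basis.
Inter-reduce: drop elements whose leading term is divisible by another's, tail-reduce, and make monic.
Reduced Gröbner basis: {a + 4, b + 4}.

Elimination: the polynomial b + 4 lies in the elimination ideal for b, so b ∈ {-4}. For each such b, the remaining basis elements (now univariate) give the rest of the solution.
  b = -4: the earlier basis element becomes a + 4 = 0, giving a = -4 — point (-4, -4).

{(-4, -4)}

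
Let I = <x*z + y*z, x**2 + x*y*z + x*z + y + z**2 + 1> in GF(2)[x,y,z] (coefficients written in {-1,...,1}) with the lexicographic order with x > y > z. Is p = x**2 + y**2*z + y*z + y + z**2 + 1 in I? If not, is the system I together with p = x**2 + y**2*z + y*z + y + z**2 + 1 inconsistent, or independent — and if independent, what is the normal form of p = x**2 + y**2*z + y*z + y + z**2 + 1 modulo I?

First compute the reduced Gröbner basis of I by Buchberger's algorithm.
f_1 = x*z + y*z, LT = x*z.
f_2 = x**2 + x*y*z + x*z + y + z**2 + 1, LT = x**2.

S(f_1,f_2): lcm = x**2*z. S = x*y*z**2 + x*y*z + x*z**2 + y*z + z**3 + z.
  leading term x*y*z**2: subtract (y*z)·f_1 from x*y*z**2 + x*y*z + x*z**2 + y*z + z**3 + z → x*y*z + x*z**2 + y**2*z**2 + y*z + z**3 + z
  leading term x*y*z: subtract (y)·f_1 from x*y*z + x*z**2 + y**2*z**2 + y*z + z**3 + z → x*z**2 + y**2*z**2 + y**2*z + y*z + z**3 + z
  leading term x*z**2: subtract (z)·f_1 from x*z**2 + y**2*z**2 + y**2*z + y*z + z**3 + z → y**2*z**2 + y**2*z + y*z**2 + y*z + z**3 + z
  leading term y**2*z**2: no divisor's leading term divides it; move y**2*z**2 to the remainder.
  leading term y**2*z: no divisor's leading term divides it; move y**2*z to the remainder.
  leading term y*z**2: no divisor's leading term divides it; move y*z**2 to the remainder.
  leading term y*z: no divisor's leading term divides it; move y*z to the remainder.
  leading term z**3: no divisor's leading term divides it; move z**3 to the remainder.
  leading term z: no divisor's leading term divides it; move z to the remainder.
  remainder y**2*z**2 + y**2*z + y*z**2 + y*z + z**3 + z ≠ 0; add h_3 = y**2*z**2 + y**2*z + y*z**2 + y*z + z**3 + z to the basis.

S(f_1,h_3): lcm = x*y**2*z**2. S = x*y**2*z + x*y*z**2 + x*y*z + x*z**3 + x*z + y**3*z**2.
  leading term x*y**2*z: subtract (y**2)·f_1 from x*y**2*z + x*y*z**2 + x*y*z + x*z**3 + x*z + y**3*z**2 → x*y*z**2 + x*y*z + x*z**3 + x*z + y**3*z**2 + y**3*z
  leading term x*y*z**2: subtract (y*z)·f_1 from x*y*z**2 + x*y*z + x*z**3 + x*z + y**3*z**2 + y**3*z → x*y*z + x*z**3 + x*z + y**3*z**2 + y**3*z + y**2*z**2
  leading term x*y*z: subtract (y)·f_1 from x*y*z + x*z**3 + x*z + y**3*z**2 + y**3*z + y**2*z**2 → x*z**3 + x*z + y**3*z**2 + y**3*z + y**2*z**2 + y**2*z
  leading term x*z**3: subtract (z**2)·f_1 from x*z**3 + x*z + y**3*z**2 + y**3*z + y**2*z**2 + y**2*z → x*z + y**3*z**2 + y**3*z + y**2*z**2 + y**2*z + y*z**3
  leading term x*z: subtract (1)·f_1 from x*z + y**3*z**2 + y**3*z + y**2*z**2 + y**2*z + y*z**3 → y**3*z**2 + y**3*z + y**2*z**2 + y**2*z + y*z**3 + y*z
  leading term y**3*z**2: subtract (y)·h_3 from y**3*z**2 + y**3*z + y**2*z**2 + y**2*z + y*z**3 + y*z → 0
  remainder 0.

S(f_2,h_3): leading monomials are coprime, so the S-polynomial reduces to 0 (Buchberger's first criterion).
Every S-polynomial of the final basis reduces to 0, so we have a Gröbner basis.
Inter-reduce: drop elements whose leading term is divisible by another's, tail-reduce, and make monic.
Reduced Gröbner basis: {x**2 + y**2*z + y*z + y + z**2 + 1, x*z + y*z, y**2*z**2 + y**2*z + y*z**2 + y*z + z**3 + z}.
Label its elements g_1 = x**2 + y**2*z + y*z + y + z**2 + 1, g_2 = x*z + y*z, g_3 = y**2*z**2 + y**2*z + y*z**2 + y*z + z**3 + z.

Reduce p = x**2 + y**2*z + y*z + y + z**2 + 1 modulo G:
  leading term x**2: subtract (1)·g_1 from x**2 + y**2*z + y*z + y + z**2 + 1 → 0
  normal form = 0.
Since the normal form is 0, p ∈ I.

x**2 + y**2*z + y*z + y + z**2 + 1 lies in I (it reduces to 0).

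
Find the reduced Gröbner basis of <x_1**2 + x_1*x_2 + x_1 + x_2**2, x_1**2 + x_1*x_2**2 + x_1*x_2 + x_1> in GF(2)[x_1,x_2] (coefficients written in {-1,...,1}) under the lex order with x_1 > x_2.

G = {x_1**2 + x_1*x_2 + x_1 + x_2**2, x_1*x_2**2 + x_2**2, x_2**4 + x_2**3}

f_1 = x_1**2 + x_1*x_2 + x_1 + x_2**2, LT = x_1**2.
f_2 = x_1**2 + x_1*x_2**2 + x_1*x_2 + x_1, LT = x_1**2.

S(f_1,f_2): lcm = x_1**2. S = x_1*x_2**2 + x_2**2.
  reduce S modulo (f_1, f_2):
  remainder x_1*x_2**2 + x_2**2 ≠ 0; add g_3 = x_1*x_2**2 + x_2**2 to the basis.

S(f_1,g_3): lcm = x_1**2*x_2**2. S = x_1*x_2**3 + x_2**4.
  reduce S modulo (f_1, f_2, g_3):
  remainder x_2**4 + x_2**3 ≠ 0; add g_4 = x_2**4 + x_2**3 to the basis.

The other S-polynomials (S(f_2,g_3), S(f_1,g_4), S(f_2,g_4), S(g_3,g_4)) all reduce to 0 modulo the current basis, so we have a Gröbner basis.
Inter-reduce: drop elements whose leading term is divisible by another's, tail-reduce, and make monic.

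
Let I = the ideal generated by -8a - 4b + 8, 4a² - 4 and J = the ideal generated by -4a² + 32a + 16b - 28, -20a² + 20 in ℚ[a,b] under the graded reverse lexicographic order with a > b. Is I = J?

Yes, the ideals are equal.

Since reduced Gröbner bases are canonical representatives of ideals under a given ordering, it suffices to compute and compare them.
Buchberger on the first generating set:
f_1 = -8a - 4b + 8, LT = a.
f_2 = 4a² - 4, LT = a².

S(f_1,f_2): lcm = a². S = ½ab - a + 1.
  leading term ab: subtract (-1/16b)·f_1 from ½ab - a + 1 → -¼b² - a + ½b + 1
  leading term b²: no divisor's leading term divides it; move -¼b² to the remainder.
  leading term a: subtract (⅛)·f_1 from -a + ½b + 1 → b
  leading term b: no divisor's leading term divides it; move b to the remainder.
  remainder -¼b² + b ≠ 0; add g_3 = -¼b² + b to the basis.

The other S-polynomials (S(f_1,g_3), S(f_2,g_3)) all reduce to 0 modulo the current basis, so we have a Gröbner basis.
Inter-reduce: drop elements whose leading term is divisible by another's, tail-reduce, and make monic.
Reduced Gröbner basis: {b² - 4b, a + ½b - 1}.

Buchberger on the second generating set:
h_1 = -4a² + 32a + 16b - 28, LT = a².
h_2 = -20a² + 20, LT = a².

S(h_1,h_2): lcm = a². S = -8a - 4b + 8.
  leading term a: no divisor's leading term divides it; move -8a to the remainder.
  leading term b: no divisor's leading term divides it; move -4b to the remainder.
  leading term 1: no divisor's leading term divides it; move 8 to the remainder.
  remainder -8a - 4b + 8 ≠ 0; add k_3 = -8a - 4b + 8 to the basis.

S(h_1,k_3): lcm = a². S = -½ab - 7a - 4b + 7.
  leading term ab: subtract (1/16b)·k_3 from -½ab - 7a - 4b + 7 → ¼b² - 7a - 9/2b + 7
  leading term b²: no divisor's leading term divides it; move ¼b² to the remainder.
  leading term a: subtract (⅞)·k_3 from -7a - 9/2b + 7 → -b
  leading term b: no divisor's leading term divides it; move -b to the remainder.
  remainder ¼b² - b ≠ 0; add k_4 = ¼b² - b to the basis.

The other S-polynomials (S(h_2,k_3), S(h_1,k_4), S(h_2,k_4), S(k_3,k_4)) all reduce to 0 modulo the current basis, so we have a Gröbner basis.
Inter-reduce: drop elements whose leading term is divisible by another's, tail-reduce, and make monic.
Reduced Gröbner basis: {b² - 4b, a + ½b - 1}.

Same reduced basis, so the two generating sets span the same ideal.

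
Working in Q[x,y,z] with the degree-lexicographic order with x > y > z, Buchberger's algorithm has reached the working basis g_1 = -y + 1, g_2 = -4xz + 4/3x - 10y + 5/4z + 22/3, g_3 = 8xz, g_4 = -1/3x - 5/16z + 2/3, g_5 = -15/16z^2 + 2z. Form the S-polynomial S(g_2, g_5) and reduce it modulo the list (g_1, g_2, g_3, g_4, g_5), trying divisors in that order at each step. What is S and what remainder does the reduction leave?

lcm(LM(g_2), LM(g_5)) = xz^2.
S = (lcm/LT(g_2))·g_2 − (lcm/LT(g_5))·g_5 = 9/5xz + 5/2yz - 5/16z^2 - 11/6z.
Reduce S modulo (g_1, g_2, g_3, g_4, g_5) in that order:
  leading term xz: subtract (-9/20)·g_2 from 9/5xz + 5/2yz - 5/16z^2 - 11/6z → 5/2yz - 5/16z^2 + 3/5x - 9/2y - 61/48z + 33/10
  leading term yz: subtract (-5/2z)·g_1 from 5/2yz - 5/16z^2 + 3/5x - 9/2y - 61/48z + 33/10 → -5/16z^2 + 3/5x - 9/2y + 59/48z + 33/10
  leading term z^2: subtract (1/3)·g_5 from -5/16z^2 + 3/5x - 9/2y + 59/48z + 33/10 → 3/5x - 9/2y + 9/16z + 33/10
  leading term x: subtract (-9/5)·g_4 from 3/5x - 9/2y + 9/16z + 33/10 → -9/2y + 9/2
  leading term y: subtract (9/2)·g_1 from -9/2y + 9/2 → 0
The remainder is 0, so this S-polynomial contributes no new basis element.
This is the inner loop of Buchberger's algorithm — each nonzero remainder becomes a new basis element.

S(g_2, g_5) = 9/5xz + 5/2yz - 5/16z^2 - 11/6z; remainder on division = 0.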